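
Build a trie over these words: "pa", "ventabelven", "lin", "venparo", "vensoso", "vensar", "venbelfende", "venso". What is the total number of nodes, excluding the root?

34

Count nodes per top-level branch (shared prefixes stored once):
  'l'-branch (lin): 3 nodes
  'p'-branch (pa): 2 nodes
  'v'-branch (venbelfende, venparo, vensar, venso, vensoso, ventabelven): 29 nodes
Sum: 34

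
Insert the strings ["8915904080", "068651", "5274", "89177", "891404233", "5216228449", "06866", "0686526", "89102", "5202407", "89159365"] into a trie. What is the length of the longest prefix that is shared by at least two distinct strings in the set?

Look for the deepest trie node that still has at least two words in its subtree.
"068651" and "0686526" agree on "06865" (5 characters) before diverging; nothing deeper is shared.
Longest shared-prefix length: 5

5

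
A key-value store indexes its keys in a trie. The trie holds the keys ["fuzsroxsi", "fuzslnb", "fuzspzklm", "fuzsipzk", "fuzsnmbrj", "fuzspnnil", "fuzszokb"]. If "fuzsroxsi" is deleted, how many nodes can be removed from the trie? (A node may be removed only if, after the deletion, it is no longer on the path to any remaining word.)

5

A node on "fuzsroxsi"'s path can go only if nothing else ends at it or branches off below it.
The suffix "roxsi" (5 nodes) is used only by "fuzsroxsi"; the node for "fuzs" still has the child "l", so pruning stops there.
Nodes removed: 5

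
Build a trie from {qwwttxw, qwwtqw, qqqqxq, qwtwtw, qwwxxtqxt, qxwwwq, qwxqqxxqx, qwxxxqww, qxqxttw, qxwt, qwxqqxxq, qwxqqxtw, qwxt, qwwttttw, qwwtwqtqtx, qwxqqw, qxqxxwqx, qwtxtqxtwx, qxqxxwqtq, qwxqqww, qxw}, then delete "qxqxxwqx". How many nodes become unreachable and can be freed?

A node on "qxqxxwqx"'s path can go only if nothing else ends at it or branches off below it.
The suffix "x" (1 node) is used only by "qxqxxwqx"; the node for "qxqxxwq" still has the child "t", so pruning stops there.
Nodes removed: 1

1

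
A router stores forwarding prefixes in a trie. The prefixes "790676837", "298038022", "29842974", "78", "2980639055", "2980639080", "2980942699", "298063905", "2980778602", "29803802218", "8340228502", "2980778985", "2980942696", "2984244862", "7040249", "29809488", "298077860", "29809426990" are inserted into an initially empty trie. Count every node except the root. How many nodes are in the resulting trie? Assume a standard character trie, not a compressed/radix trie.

74

For each word, the new-node count is its length minus the longest prefix already in the trie:
  "790676837" → 9 new (7, 9, 0, 6, 7, 6, 8, 3, 7)
  "298038022" → 9 new (2, 9, 8, 0, 3, 8, 0, 2, 2)
  "29842974" → prefix "298" already present; 5 new (4, 2, 9, 7, 4)
  "78" → prefix "7" already present; 1 new (8)
  "2980639055" → prefix "2980" already present; 6 new (6, 3, 9, 0, 5, 5)
  "2980639080" → prefix "29806390" already present; 2 new (8, 0)
  "2980942699" → prefix "2980" already present; 6 new (9, 4, 2, 6, 9, 9)
  "298063905" → prefix "298063905" already present; 0 new (none)
  "2980778602" → prefix "2980" already present; 6 new (7, 7, 8, 6, 0, 2)
  "29803802218" → prefix "298038022" already present; 2 new (1, 8)
  "8340228502" → 10 new (8, 3, 4, 0, 2, 2, 8, 5, 0, 2)
  "2980778985" → prefix "2980778" already present; 3 new (9, 8, 5)
  "2980942696" → prefix "298094269" already present; 1 new (6)
  "2984244862" → prefix "29842" already present; 5 new (4, 4, 8, 6, 2)
  "7040249" → prefix "7" already present; 6 new (0, 4, 0, 2, 4, 9)
  "29809488" → prefix "298094" already present; 2 new (8, 8)
  "298077860" → prefix "298077860" already present; 0 new (none)
  "29809426990" → prefix "2980942699" already present; 1 new (0)
Total nodes = 9 + 9 + 5 + 1 + 6 + 2 + 6 + 0 + 6 + 2 + 10 + 3 + 1 + 5 + 6 + 2 + 0 + 1 = 74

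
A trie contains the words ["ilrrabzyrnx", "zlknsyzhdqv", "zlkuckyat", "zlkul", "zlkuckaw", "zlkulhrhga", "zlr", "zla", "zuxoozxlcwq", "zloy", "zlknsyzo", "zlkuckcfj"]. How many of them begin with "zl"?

10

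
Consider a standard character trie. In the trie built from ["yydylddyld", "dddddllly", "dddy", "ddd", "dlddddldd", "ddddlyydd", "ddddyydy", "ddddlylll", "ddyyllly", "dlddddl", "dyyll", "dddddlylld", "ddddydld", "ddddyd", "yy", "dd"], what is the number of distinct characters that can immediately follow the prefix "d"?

3

The children of the "d" node are the distinct next characters among strings starting with "d".
Characters that immediately follow "d" among the stored strings: {d, l, y}.
That node has 3 child edges.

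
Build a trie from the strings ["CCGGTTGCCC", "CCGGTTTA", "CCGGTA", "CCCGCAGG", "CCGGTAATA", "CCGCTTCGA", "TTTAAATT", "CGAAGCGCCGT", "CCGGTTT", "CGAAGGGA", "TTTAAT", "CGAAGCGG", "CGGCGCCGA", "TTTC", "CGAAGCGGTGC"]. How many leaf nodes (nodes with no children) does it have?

12

A leaf is a node with no children — equivalently, the end of a word that is not a proper prefix of any other stored word.
Those words: "CCCGCAGG", "CCGCTTCGA", "CCGGTAATA", "CCGGTTGCCC", "CCGGTTTA", "CGAAGCGCCGT", "CGAAGCGGTGC", "CGAAGGGA", "CGGCGCCGA", "TTTAAATT", "TTTAAT", "TTTC"
Leaf count: 12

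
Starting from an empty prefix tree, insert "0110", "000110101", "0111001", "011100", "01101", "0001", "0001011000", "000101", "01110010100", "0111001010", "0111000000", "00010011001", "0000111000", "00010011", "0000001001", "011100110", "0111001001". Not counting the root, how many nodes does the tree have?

Insert word by word; a character creates a node only if that edge doesn't already exist:
  "0110" → 4 new (0, 1, 1, 0)
  "000110101" → prefix "0" already present; 8 new (0, 0, 1, 1, 0, 1, 0, 1)
  "0111001" → prefix "011" already present; 4 new (1, 0, 0, 1)
  "011100" → prefix "011100" already present; 0 new (none)
  "01101" → prefix "0110" already present; 1 new (1)
  "0001" → prefix "0001" already present; 0 new (none)
  "0001011000" → prefix "0001" already present; 6 new (0, 1, 1, 0, 0, 0)
  "000101" → prefix "000101" already present; 0 new (none)
  "01110010100" → prefix "0111001" already present; 4 new (0, 1, 0, 0)
  "0111001010" → prefix "0111001010" already present; 0 new (none)
  "0111000000" → prefix "011100" already present; 4 new (0, 0, 0, 0)
  "00010011001" → prefix "00010" already present; 6 new (0, 1, 1, 0, 0, 1)
  "0000111000" → prefix "000" already present; 7 new (0, 1, 1, 1, 0, 0, 0)
  "00010011" → prefix "00010011" already present; 0 new (none)
  "0000001001" → prefix "0000" already present; 6 new (0, 0, 1, 0, 0, 1)
  "011100110" → prefix "0111001" already present; 2 new (1, 0)
  "0111001001" → prefix "01110010" already present; 2 new (0, 1)
Total nodes = 4 + 8 + 4 + 0 + 1 + 0 + 6 + 0 + 4 + 0 + 4 + 6 + 7 + 0 + 6 + 2 + 2 = 54

54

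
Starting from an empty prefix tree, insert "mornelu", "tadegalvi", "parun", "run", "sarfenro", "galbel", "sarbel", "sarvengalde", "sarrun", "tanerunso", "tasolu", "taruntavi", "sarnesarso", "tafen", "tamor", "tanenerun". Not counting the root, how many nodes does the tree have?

For each word, the new-node count is its length minus the longest prefix already in the trie:
  "mornelu" → 7 new (m, o, r, n, e, l, u)
  "tadegalvi" → 9 new (t, a, d, e, g, a, l, v, i)
  "parun" → 5 new (p, a, r, u, n)
  "run" → 3 new (r, u, n)
  "sarfenro" → 8 new (s, a, r, f, e, n, r, o)
  "galbel" → 6 new (g, a, l, b, e, l)
  "sarbel" → prefix "sar" already present; 3 new (b, e, l)
  "sarvengalde" → prefix "sar" already present; 8 new (v, e, n, g, a, l, d, e)
  "sarrun" → prefix "sar" already present; 3 new (r, u, n)
  "tanerunso" → prefix "ta" already present; 7 new (n, e, r, u, n, s, o)
  "tasolu" → prefix "ta" already present; 4 new (s, o, l, u)
  "taruntavi" → prefix "ta" already present; 7 new (r, u, n, t, a, v, i)
  "sarnesarso" → prefix "sar" already present; 7 new (n, e, s, a, r, s, o)
  "tafen" → prefix "ta" already present; 3 new (f, e, n)
  "tamor" → prefix "ta" already present; 3 new (m, o, r)
  "tanenerun" → prefix "tane" already present; 5 new (n, e, r, u, n)
Total nodes = 7 + 9 + 5 + 3 + 8 + 6 + 3 + 8 + 3 + 7 + 4 + 7 + 7 + 3 + 3 + 5 = 88

88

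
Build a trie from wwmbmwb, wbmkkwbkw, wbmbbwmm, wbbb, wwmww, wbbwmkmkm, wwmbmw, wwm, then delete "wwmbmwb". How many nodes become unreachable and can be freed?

1

Walk "wwmbmwb" from the leaf back toward the root, removing each node that no remaining word uses.
The suffix "b" (1 node) is used only by "wwmbmwb"; "wwmbmw" is itself a stored word, so pruning stops there.
Nodes removed: 1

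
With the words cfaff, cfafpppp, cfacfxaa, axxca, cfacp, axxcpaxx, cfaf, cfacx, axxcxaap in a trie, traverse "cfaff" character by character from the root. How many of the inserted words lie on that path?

Check each prefix of "cfaff" against the stored set — each match is an end-marker on the path.
Prefixes of the query that are stored words: "cfaf", "cfaff"
Count: 2

2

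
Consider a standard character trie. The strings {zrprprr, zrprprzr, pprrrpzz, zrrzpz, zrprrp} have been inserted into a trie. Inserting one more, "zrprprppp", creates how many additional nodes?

3

Walking "zrprprppp" from the root, the first 6 characters ("zrprpr") follow existing edges; "p" is the first miss.
So 9 − 6 = 3 new nodes.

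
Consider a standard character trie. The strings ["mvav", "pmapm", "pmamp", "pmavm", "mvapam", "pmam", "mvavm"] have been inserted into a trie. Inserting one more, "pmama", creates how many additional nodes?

Walking "pmama" from the root, the first 4 characters ("pmam") follow existing edges; "a" is the first miss.
So 5 − 4 = 1 new nodes.

1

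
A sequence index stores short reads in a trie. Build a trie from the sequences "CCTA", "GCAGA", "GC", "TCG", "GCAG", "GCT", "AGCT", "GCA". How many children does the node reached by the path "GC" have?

2

The children of the "GC" node are the distinct next characters among strings starting with "GC".
Characters that immediately follow "GC" among the stored strings: {A, T}.
That node has 2 child edges.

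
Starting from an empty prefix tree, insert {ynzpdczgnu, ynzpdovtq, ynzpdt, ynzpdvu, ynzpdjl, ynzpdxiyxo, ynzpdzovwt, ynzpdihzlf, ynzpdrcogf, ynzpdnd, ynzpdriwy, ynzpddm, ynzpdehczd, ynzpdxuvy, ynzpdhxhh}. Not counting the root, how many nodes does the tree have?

Trace insertions, counting only characters that open a new branch:
  "ynzpdczgnu" → 10 new (y, n, z, p, d, c, z, g, n, u)
  "ynzpdovtq" → prefix "ynzpd" already present; 4 new (o, v, t, q)
  "ynzpdt" → prefix "ynzpd" already present; 1 new (t)
  "ynzpdvu" → prefix "ynzpd" already present; 2 new (v, u)
  "ynzpdjl" → prefix "ynzpd" already present; 2 new (j, l)
  "ynzpdxiyxo" → prefix "ynzpd" already present; 5 new (x, i, y, x, o)
  "ynzpdzovwt" → prefix "ynzpd" already present; 5 new (z, o, v, w, t)
  "ynzpdihzlf" → prefix "ynzpd" already present; 5 new (i, h, z, l, f)
  "ynzpdrcogf" → prefix "ynzpd" already present; 5 new (r, c, o, g, f)
  "ynzpdnd" → prefix "ynzpd" already present; 2 new (n, d)
  "ynzpdriwy" → prefix "ynzpdr" already present; 3 new (i, w, y)
  "ynzpddm" → prefix "ynzpd" already present; 2 new (d, m)
  "ynzpdehczd" → prefix "ynzpd" already present; 5 new (e, h, c, z, d)
  "ynzpdxuvy" → prefix "ynzpdx" already present; 3 new (u, v, y)
  "ynzpdhxhh" → prefix "ynzpd" already present; 4 new (h, x, h, h)
Total nodes = 10 + 4 + 1 + 2 + 2 + 5 + 5 + 5 + 5 + 2 + 3 + 2 + 5 + 3 + 4 = 58

58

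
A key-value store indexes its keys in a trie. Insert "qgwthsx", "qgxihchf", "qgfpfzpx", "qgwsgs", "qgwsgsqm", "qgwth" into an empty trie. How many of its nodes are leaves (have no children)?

A leaf is a node with no children — equivalently, the end of a word that is not a proper prefix of any other stored word.
Those words: "qgfpfzpx", "qgwsgsqm", "qgwthsx", "qgxihchf"
Leaf count: 4

4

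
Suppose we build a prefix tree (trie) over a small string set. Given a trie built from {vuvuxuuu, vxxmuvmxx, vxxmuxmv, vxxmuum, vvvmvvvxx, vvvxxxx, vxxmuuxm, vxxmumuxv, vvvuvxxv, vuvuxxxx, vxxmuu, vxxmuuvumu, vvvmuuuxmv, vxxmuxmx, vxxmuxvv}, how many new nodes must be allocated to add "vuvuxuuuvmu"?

"vuvuxuuu" is already a path in the trie; the remaining "vmu" must be added.
Each of the 3 remaining characters creates one node.

3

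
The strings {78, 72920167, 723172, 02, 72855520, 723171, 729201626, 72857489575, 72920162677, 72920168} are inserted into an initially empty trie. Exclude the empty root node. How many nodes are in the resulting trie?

Trie structure (* marks end of a word):
(root)
├─ 0
│  └─ 2 *
└─ 7
   ├─ 2
   │  ├─ 3
   │  │  └─ 1
   │  │     └─ 7
   │  │        ├─ 1 *
   │  │        └─ 2 *
   │  ├─ 8
   │  │  └─ 5
   │  │     ├─ 5
   │  │     │  └─ 5
   │  │     │     └─ 2
   │  │     │        └─ 0 *
   │  │     └─ 7
   │  │        └─ 4
   │  │           └─ 8
   │  │              └─ 9
   │  │                 └─ 5
   │  │                    └─ 7
   │  │                       └─ 5 *
   │  └─ 9
   │     └─ 2
   │        └─ 0
   │           └─ 1
   │              └─ 6
   │                 ├─ 2
   │                 │  └─ 6 *
   │                 │     └─ 7
   │                 │        └─ 7 *
   │                 ├─ 7 *
   │                 └─ 8 *
   └─ 8 *
Counting every labelled node above: 34.

34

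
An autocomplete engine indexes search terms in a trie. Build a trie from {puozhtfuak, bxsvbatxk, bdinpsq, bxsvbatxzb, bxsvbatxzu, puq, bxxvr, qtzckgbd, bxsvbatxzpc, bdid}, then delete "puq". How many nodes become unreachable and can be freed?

1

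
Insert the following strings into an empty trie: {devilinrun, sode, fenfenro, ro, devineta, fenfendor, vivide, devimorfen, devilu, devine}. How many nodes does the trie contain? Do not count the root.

44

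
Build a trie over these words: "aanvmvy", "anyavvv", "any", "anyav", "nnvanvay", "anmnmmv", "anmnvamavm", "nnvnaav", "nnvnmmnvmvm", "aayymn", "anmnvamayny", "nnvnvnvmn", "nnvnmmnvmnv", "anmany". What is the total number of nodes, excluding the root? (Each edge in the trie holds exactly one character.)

60

Insert word by word; a character creates a node only if that edge doesn't already exist:
  "aanvmvy" → 7 new (a, a, n, v, m, v, y)
  "anyavvv" → prefix "a" already present; 6 new (n, y, a, v, v, v)
  "any" → prefix "any" already present; 0 new (none)
  "anyav" → prefix "anyav" already present; 0 new (none)
  "nnvanvay" → 8 new (n, n, v, a, n, v, a, y)
  "anmnmmv" → prefix "an" already present; 5 new (m, n, m, m, v)
  "anmnvamavm" → prefix "anmn" already present; 6 new (v, a, m, a, v, m)
  "nnvnaav" → prefix "nnv" already present; 4 new (n, a, a, v)
  "nnvnmmnvmvm" → prefix "nnvn" already present; 7 new (m, m, n, v, m, v, m)
  "aayymn" → prefix "aa" already present; 4 new (y, y, m, n)
  "anmnvamayny" → prefix "anmnvama" already present; 3 new (y, n, y)
  "nnvnvnvmn" → prefix "nnvn" already present; 5 new (v, n, v, m, n)
  "nnvnmmnvmnv" → prefix "nnvnmmnvm" already present; 2 new (n, v)
  "anmany" → prefix "anm" already present; 3 new (a, n, y)
Total nodes = 7 + 6 + 0 + 0 + 8 + 5 + 6 + 4 + 7 + 4 + 3 + 5 + 2 + 3 = 60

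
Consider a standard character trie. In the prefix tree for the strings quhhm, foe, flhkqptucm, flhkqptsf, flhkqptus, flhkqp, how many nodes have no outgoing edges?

A leaf is a node with no children — equivalently, the end of a word that is not a proper prefix of any other stored word.
Those words: "flhkqptsf", "flhkqptucm", "flhkqptus", "foe", "quhhm"
Leaf count: 5

5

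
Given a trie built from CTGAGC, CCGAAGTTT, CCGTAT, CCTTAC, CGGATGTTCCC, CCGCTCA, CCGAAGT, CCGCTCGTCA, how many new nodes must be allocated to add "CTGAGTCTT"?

Walking "CTGAGTCTT" from the root, the first 5 characters ("CTGAG") follow existing edges; "T" is the first miss.
New nodes needed: |"CTGAGTCTT"| − 5 = 9 − 5 = 4.

4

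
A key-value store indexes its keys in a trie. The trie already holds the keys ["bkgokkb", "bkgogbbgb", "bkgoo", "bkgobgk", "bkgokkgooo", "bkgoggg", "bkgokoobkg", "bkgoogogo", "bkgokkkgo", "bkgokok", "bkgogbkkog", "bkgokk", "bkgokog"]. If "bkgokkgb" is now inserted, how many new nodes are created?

Walking "bkgokkgb" from the root, the first 7 characters ("bkgokkg") follow existing edges; "b" is the first miss.
So 8 − 7 = 1 new nodes.

1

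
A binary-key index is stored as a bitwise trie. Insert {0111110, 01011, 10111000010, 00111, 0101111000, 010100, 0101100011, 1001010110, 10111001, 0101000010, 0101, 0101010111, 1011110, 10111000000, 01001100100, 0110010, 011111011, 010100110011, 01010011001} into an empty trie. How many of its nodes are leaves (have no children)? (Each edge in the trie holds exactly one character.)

A leaf is a node with no children — equivalently, the end of a word that is not a proper prefix of any other stored word.
Those words: "00111", "01001100100", "0101000010", "010100110011", "0101010111", "0101100011", "0101111000", "0110010", "011111011", "1001010110", "10111000000", "10111000010", "10111001", "1011110"
Leaf count: 14

14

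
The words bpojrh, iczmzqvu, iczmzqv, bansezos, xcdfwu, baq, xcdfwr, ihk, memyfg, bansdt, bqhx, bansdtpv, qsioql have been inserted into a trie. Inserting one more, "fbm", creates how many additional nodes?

No existing word starts with "f", so every character of "fbm" needs a new node.
3 − 0 = 3 new nodes.

3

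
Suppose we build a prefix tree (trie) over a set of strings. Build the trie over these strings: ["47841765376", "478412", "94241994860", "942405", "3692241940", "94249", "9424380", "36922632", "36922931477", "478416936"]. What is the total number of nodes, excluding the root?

Insert word by word; a character creates a node only if that edge doesn't already exist:
  "47841765376" → 11 new (4, 7, 8, 4, 1, 7, 6, 5, 3, 7, 6)
  "478412" → prefix "47841" already present; 1 new (2)
  "94241994860" → 11 new (9, 4, 2, 4, 1, 9, 9, 4, 8, 6, 0)
  "942405" → prefix "9424" already present; 2 new (0, 5)
  "3692241940" → 10 new (3, 6, 9, 2, 2, 4, 1, 9, 4, 0)
  "94249" → prefix "9424" already present; 1 new (9)
  "9424380" → prefix "9424" already present; 3 new (3, 8, 0)
  "36922632" → prefix "36922" already present; 3 new (6, 3, 2)
  "36922931477" → prefix "36922" already present; 6 new (9, 3, 1, 4, 7, 7)
  "478416936" → prefix "47841" already present; 4 new (6, 9, 3, 6)
Total nodes = 11 + 1 + 11 + 2 + 10 + 1 + 3 + 3 + 6 + 4 = 52

52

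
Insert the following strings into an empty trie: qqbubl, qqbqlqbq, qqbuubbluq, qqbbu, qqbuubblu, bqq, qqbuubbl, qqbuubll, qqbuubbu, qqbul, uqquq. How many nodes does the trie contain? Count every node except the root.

Insert word by word; a character creates a node only if that edge doesn't already exist:
  "qqbubl" → 6 new (q, q, b, u, b, l)
  "qqbqlqbq" → prefix "qqb" already present; 5 new (q, l, q, b, q)
  "qqbuubbluq" → prefix "qqbu" already present; 6 new (u, b, b, l, u, q)
  "qqbbu" → prefix "qqb" already present; 2 new (b, u)
  "qqbuubblu" → prefix "qqbuubblu" already present; 0 new (none)
  "bqq" → 3 new (b, q, q)
  "qqbuubbl" → prefix "qqbuubbl" already present; 0 new (none)
  "qqbuubll" → prefix "qqbuub" already present; 2 new (l, l)
  "qqbuubbu" → prefix "qqbuubb" already present; 1 new (u)
  "qqbul" → prefix "qqbu" already present; 1 new (l)
  "uqquq" → 5 new (u, q, q, u, q)
Total nodes = 6 + 5 + 6 + 2 + 0 + 3 + 0 + 2 + 1 + 1 + 5 = 31

31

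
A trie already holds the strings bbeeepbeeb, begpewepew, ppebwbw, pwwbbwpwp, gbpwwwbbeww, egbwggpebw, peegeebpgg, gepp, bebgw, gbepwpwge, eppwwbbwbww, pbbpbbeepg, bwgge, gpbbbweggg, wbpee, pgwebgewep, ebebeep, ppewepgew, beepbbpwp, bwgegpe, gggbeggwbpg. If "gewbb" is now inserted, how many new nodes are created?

"ge" is already a path in the trie; the remaining "wbb" must be added.
New nodes needed: |"gewbb"| − 2 = 5 − 2 = 3.

3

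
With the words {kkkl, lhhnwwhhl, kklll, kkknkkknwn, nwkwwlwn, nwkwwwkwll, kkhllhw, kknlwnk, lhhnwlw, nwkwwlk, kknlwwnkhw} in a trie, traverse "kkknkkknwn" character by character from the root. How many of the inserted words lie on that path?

1

Walk "kkknkkknwn" from the root; an end-of-word marker is hit whenever a stored word is a prefix of "kkknkkknwn".
Prefixes of the query that are stored words: "kkknkkknwn"
Count: 1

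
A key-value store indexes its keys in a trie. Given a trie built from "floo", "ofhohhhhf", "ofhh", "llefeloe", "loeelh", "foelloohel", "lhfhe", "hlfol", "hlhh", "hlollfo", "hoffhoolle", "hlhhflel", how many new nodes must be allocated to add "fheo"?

"f" is already a path in the trie; the remaining "heo" must be added.
Each of the 3 remaining characters creates one node.

3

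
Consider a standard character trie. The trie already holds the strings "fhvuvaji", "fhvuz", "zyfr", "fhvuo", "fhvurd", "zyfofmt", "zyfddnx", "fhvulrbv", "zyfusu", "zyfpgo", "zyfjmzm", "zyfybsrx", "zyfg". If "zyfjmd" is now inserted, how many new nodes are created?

"zyfjm" is already a path in the trie; the remaining "d" must be added.
So 6 − 5 = 1 new nodes.

1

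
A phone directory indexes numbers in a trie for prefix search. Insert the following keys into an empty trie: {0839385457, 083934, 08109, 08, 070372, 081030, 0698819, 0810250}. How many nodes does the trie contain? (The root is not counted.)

30

Insert word by word; a character creates a node only if that edge doesn't already exist:
  "0839385457" → 10 new (0, 8, 3, 9, 3, 8, 5, 4, 5, 7)
  "083934" → prefix "08393" already present; 1 new (4)
  "08109" → prefix "08" already present; 3 new (1, 0, 9)
  "08" → prefix "08" already present; 0 new (none)
  "070372" → prefix "0" already present; 5 new (7, 0, 3, 7, 2)
  "081030" → prefix "0810" already present; 2 new (3, 0)
  "0698819" → prefix "0" already present; 6 new (6, 9, 8, 8, 1, 9)
  "0810250" → prefix "0810" already present; 3 new (2, 5, 0)
Total nodes = 10 + 1 + 3 + 0 + 5 + 2 + 6 + 3 = 30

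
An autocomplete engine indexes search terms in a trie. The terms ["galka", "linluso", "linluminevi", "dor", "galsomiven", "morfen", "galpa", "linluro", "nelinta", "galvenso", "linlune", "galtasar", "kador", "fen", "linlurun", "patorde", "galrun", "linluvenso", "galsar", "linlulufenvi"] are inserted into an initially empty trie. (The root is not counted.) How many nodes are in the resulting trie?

91

Trace insertions, counting only characters that open a new branch:
  "galka" → 5 new (g, a, l, k, a)
  "linluso" → 7 new (l, i, n, l, u, s, o)
  "linluminevi" → prefix "linlu" already present; 6 new (m, i, n, e, v, i)
  "dor" → 3 new (d, o, r)
  "galsomiven" → prefix "gal" already present; 7 new (s, o, m, i, v, e, n)
  "morfen" → 6 new (m, o, r, f, e, n)
  "galpa" → prefix "gal" already present; 2 new (p, a)
  "linluro" → prefix "linlu" already present; 2 new (r, o)
  "nelinta" → 7 new (n, e, l, i, n, t, a)
  "galvenso" → prefix "gal" already present; 5 new (v, e, n, s, o)
  "linlune" → prefix "linlu" already present; 2 new (n, e)
  "galtasar" → prefix "gal" already present; 5 new (t, a, s, a, r)
  "kador" → 5 new (k, a, d, o, r)
  "fen" → 3 new (f, e, n)
  "linlurun" → prefix "linlur" already present; 2 new (u, n)
  "patorde" → 7 new (p, a, t, o, r, d, e)
  "galrun" → prefix "gal" already present; 3 new (r, u, n)
  "linluvenso" → prefix "linlu" already present; 5 new (v, e, n, s, o)
  "galsar" → prefix "gals" already present; 2 new (a, r)
  "linlulufenvi" → prefix "linlu" already present; 7 new (l, u, f, e, n, v, i)
Total nodes = 5 + 7 + 6 + 3 + 7 + 6 + 2 + 2 + 7 + 5 + 2 + 5 + 5 + 3 + 2 + 7 + 3 + 5 + 2 + 7 = 91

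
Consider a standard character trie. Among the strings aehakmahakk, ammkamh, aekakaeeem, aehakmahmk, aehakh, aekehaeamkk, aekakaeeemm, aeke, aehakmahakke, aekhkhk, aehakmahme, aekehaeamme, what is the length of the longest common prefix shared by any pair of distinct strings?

Look for the deepest trie node that still has at least two words in its subtree.
e.g. "aehakmahakk" and "aehakmahakke" share the prefix "aehakmahakk" of length 11; no pair shares a longer one.
Longest shared-prefix length: 11

11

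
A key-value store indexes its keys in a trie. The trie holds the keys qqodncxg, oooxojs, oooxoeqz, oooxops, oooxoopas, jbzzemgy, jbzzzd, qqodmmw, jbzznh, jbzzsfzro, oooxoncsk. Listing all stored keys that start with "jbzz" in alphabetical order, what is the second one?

jbzznh

Filter for "jbzz…" and sort: "jbzzemgy", "jbzznh", "jbzzsfzro", "jbzzzd"
The 2nd is jbzznh.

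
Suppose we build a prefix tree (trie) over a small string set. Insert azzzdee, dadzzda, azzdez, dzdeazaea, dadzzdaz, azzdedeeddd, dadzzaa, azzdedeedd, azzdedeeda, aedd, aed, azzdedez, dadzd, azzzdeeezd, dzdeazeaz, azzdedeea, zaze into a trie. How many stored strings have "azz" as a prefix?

Walk to "azz"; the words in its subtree are exactly those with that prefix.
Matches: "azzdedeea", "azzdedeeda", "azzdedeedd", "azzdedeeddd", "azzdedez", "azzdez", "azzzdee", "azzzdeeezd"
Count: 8

8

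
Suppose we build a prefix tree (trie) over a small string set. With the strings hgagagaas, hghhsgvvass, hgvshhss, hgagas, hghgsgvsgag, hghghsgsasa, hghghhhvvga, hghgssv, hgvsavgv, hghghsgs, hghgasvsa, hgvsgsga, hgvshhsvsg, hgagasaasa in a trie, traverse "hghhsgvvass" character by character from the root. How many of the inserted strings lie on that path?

Walk "hghhsgvvass" from the root; an end-of-word marker is hit whenever a stored word is a prefix of "hghhsgvvass".
Prefixes of the query that are stored words: "hghhsgvvass"
Count: 1

1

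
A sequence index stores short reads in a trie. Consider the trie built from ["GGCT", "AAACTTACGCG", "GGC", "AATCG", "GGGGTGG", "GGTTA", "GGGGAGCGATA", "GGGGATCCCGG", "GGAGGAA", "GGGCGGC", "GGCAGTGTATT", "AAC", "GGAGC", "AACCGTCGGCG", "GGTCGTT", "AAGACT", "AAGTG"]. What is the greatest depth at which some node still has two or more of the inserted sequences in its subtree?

5

The deepest shared node is where two words last agree before diverging.
"GGGGAGCGATA" and "GGGGATCCCGG" agree on "GGGGA" (5 characters) before diverging; nothing deeper is shared.
Longest shared-prefix length: 5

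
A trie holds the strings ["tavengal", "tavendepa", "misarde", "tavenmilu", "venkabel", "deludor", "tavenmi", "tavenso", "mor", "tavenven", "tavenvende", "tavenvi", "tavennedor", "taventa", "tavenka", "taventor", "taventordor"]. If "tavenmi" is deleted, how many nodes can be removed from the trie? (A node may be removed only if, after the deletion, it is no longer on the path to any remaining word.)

Walk "tavenmi" from the leaf back toward the root, removing each node that no remaining word uses.
Every node on "tavenmi" is still needed (e.g. by "tavenmilu"), so nothing is freed.
Nodes removed: 0

0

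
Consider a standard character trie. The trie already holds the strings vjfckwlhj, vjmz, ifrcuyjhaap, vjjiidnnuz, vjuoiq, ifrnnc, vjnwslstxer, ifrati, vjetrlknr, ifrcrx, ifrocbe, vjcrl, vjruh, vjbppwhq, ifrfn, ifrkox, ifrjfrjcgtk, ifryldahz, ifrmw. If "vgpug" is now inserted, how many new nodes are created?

4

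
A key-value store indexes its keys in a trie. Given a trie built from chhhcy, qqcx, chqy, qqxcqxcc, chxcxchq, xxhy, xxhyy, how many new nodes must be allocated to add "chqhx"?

The longest prefix of "chqhx" already in the trie is "chq" (length 3).
Each of the 2 remaining characters creates one node.

2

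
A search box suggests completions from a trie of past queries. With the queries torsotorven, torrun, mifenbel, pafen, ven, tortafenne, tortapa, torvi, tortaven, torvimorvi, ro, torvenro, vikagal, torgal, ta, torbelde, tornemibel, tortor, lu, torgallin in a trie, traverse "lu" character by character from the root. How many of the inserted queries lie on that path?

Walk "lu" from the root; an end-of-word marker is hit whenever a stored word is a prefix of "lu".
Prefixes of the query that are stored words: "lu"
Count: 1

1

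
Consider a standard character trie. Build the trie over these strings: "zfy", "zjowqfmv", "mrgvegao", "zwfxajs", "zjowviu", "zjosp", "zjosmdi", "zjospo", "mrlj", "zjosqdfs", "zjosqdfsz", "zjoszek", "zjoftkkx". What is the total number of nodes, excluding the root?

48

Trace insertions, counting only characters that open a new branch:
  "zfy" → 3 new (z, f, y)
  "zjowqfmv" → prefix "z" already present; 7 new (j, o, w, q, f, m, v)
  "mrgvegao" → 8 new (m, r, g, v, e, g, a, o)
  "zwfxajs" → prefix "z" already present; 6 new (w, f, x, a, j, s)
  "zjowviu" → prefix "zjow" already present; 3 new (v, i, u)
  "zjosp" → prefix "zjo" already present; 2 new (s, p)
  "zjosmdi" → prefix "zjos" already present; 3 new (m, d, i)
  "zjospo" → prefix "zjosp" already present; 1 new (o)
  "mrlj" → prefix "mr" already present; 2 new (l, j)
  "zjosqdfs" → prefix "zjos" already present; 4 new (q, d, f, s)
  "zjosqdfsz" → prefix "zjosqdfs" already present; 1 new (z)
  "zjoszek" → prefix "zjos" already present; 3 new (z, e, k)
  "zjoftkkx" → prefix "zjo" already present; 5 new (f, t, k, k, x)
Total nodes = 3 + 7 + 8 + 6 + 3 + 2 + 3 + 1 + 2 + 4 + 1 + 3 + 5 = 48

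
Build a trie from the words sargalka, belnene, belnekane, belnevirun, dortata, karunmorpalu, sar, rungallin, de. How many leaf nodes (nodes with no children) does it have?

Leaves are exactly the stored words that no other stored word extends.
Those words: "belnekane", "belnene", "belnevirun", "de", "dortata", "karunmorpalu", "rungallin", "sargalka"
Leaf count: 8

8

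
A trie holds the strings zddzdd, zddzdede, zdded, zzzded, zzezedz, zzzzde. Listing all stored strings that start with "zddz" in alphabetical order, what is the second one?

zddzdede

Words with prefix "zddz", in lexicographic order: "zddzdd", "zddzdede"
The 2nd is zddzdede.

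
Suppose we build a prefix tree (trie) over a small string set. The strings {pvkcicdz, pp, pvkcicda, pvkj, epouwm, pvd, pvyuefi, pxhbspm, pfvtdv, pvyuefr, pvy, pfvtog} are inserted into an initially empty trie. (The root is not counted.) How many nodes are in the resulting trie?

Trie structure (* marks end of a word):
(root)
├─ e
│  └─ p
│     └─ o
│        └─ u
│           └─ w
│              └─ m *
└─ p
   ├─ f
   │  └─ v
   │     └─ t
   │        ├─ d
   │        │  └─ v *
   │        └─ o
   │           └─ g *
   ├─ p *
   ├─ v
   │  ├─ d *
   │  ├─ k
   │  │  ├─ c
   │  │  │  └─ i
   │  │  │     └─ c
   │  │  │        └─ d
   │  │  │           ├─ a *
   │  │  │           └─ z *
   │  │  └─ j *
   │  └─ y *
   │     └─ u
   │        └─ e
   │           └─ f
   │              ├─ i *
   │              └─ r *
   └─ x
      └─ h
         └─ b
            └─ s
               └─ p
                  └─ m *
Counting every labelled node above: 37.

37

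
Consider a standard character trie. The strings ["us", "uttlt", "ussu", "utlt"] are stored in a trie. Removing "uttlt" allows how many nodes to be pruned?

After clearing the end-marker at "uttlt", prune upward until reaching a node still needed by another word.
The suffix "tlt" (3 nodes) is used only by "uttlt"; the node for "ut" still has the child "l", so pruning stops there.
Nodes removed: 3

3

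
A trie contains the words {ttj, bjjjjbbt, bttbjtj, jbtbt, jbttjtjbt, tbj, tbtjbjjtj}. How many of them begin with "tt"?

Walk to "tt"; the words in its subtree are exactly those with that prefix.
Words under "tt": ttj
Count: 1

1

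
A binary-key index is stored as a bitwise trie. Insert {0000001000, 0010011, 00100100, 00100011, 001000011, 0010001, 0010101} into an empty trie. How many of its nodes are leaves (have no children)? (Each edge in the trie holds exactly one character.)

6

A leaf is a node with no children — equivalently, the end of a word that is not a proper prefix of any other stored word.
Those words: "0000001000", "001000011", "00100011", "00100100", "0010011", "0010101"
Leaf count: 6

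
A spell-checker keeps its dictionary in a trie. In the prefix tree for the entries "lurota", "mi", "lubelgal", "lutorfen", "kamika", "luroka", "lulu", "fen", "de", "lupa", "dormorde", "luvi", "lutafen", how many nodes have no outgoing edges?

Leaves are exactly the stored words that no other stored word extends.
Those words: "de", "dormorde", "fen", "kamika", "lubelgal", "lulu", "lupa", "luroka", "lurota", "lutafen", "lutorfen", "luvi", "mi"
Leaf count: 13

13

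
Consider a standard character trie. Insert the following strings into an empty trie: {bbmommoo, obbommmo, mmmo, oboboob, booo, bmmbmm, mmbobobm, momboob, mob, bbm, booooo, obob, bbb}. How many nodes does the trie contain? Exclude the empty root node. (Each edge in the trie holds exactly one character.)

Trace insertions, counting only characters that open a new branch:
  "bbmommoo" → 8 new (b, b, m, o, m, m, o, o)
  "obbommmo" → 8 new (o, b, b, o, m, m, m, o)
  "mmmo" → 4 new (m, m, m, o)
  "oboboob" → prefix "ob" already present; 5 new (o, b, o, o, b)
  "booo" → prefix "b" already present; 3 new (o, o, o)
  "bmmbmm" → prefix "b" already present; 5 new (m, m, b, m, m)
  "mmbobobm" → prefix "mm" already present; 6 new (b, o, b, o, b, m)
  "momboob" → prefix "m" already present; 6 new (o, m, b, o, o, b)
  "mob" → prefix "mo" already present; 1 new (b)
  "bbm" → prefix "bbm" already present; 0 new (none)
  "booooo" → prefix "booo" already present; 2 new (o, o)
  "obob" → prefix "obob" already present; 0 new (none)
  "bbb" → prefix "bb" already present; 1 new (b)
Total nodes = 8 + 8 + 4 + 5 + 3 + 5 + 6 + 6 + 1 + 0 + 2 + 0 + 1 = 49

49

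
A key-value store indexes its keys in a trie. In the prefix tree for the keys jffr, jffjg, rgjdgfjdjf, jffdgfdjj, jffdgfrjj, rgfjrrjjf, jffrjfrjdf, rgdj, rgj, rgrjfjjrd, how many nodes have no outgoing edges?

8

Leaves are exactly the stored words that no other stored word extends.
Those words: "jffdgfdjj", "jffdgfrjj", "jffjg", "jffrjfrjdf", "rgdj", "rgfjrrjjf", "rgjdgfjdjf", "rgrjfjjrd"
Leaf count: 8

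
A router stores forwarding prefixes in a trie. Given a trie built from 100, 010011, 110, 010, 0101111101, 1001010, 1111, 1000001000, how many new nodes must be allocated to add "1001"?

0

"1001" is already a full path in the trie; only an end-marker is added.
No new nodes are needed: 0.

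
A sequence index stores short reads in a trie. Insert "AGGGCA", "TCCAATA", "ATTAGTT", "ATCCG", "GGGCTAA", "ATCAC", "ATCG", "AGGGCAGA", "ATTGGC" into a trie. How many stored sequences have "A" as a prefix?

Filter for entries beginning with "A":
Words under "A": AGGGCA, AGGGCAGA, ATCAC, ATCCG, ATCG, ATTAGTT, ATTGGC
Count: 7

7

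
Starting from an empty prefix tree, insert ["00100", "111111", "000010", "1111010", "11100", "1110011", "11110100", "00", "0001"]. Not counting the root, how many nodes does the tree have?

Trie structure (* marks end of a word):
(root)
├─ 0
│  └─ 0 *
│     ├─ 0
│     │  ├─ 0
│     │  │  └─ 1
│     │  │     └─ 0 *
│     │  └─ 1 *
│     └─ 1
│        └─ 0
│           └─ 0 *
└─ 1
   └─ 1
      └─ 1
         ├─ 0
         │  └─ 0 *
         │     └─ 1
         │        └─ 1 *
         └─ 1
            ├─ 0
            │  └─ 1
            │     └─ 0 *
            │        └─ 0 *
            └─ 1
               └─ 1 *
Counting every labelled node above: 24.

24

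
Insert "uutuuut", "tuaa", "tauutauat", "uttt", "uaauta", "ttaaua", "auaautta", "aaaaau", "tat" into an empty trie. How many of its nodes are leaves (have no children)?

Leaves are exactly the stored words that no other stored word extends.
Those words: "aaaaau", "auaautta", "tat", "tauutauat", "ttaaua", "tuaa", "uaauta", "uttt", "uutuuut"
Leaf count: 9

9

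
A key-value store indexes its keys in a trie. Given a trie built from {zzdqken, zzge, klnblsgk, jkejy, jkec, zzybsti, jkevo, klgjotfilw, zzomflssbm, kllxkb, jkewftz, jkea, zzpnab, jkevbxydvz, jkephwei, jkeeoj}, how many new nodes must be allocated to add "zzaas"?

The longest prefix of "zzaas" already in the trie is "zz" (length 2).
New nodes needed: |"zzaas"| − 2 = 5 − 2 = 3.

3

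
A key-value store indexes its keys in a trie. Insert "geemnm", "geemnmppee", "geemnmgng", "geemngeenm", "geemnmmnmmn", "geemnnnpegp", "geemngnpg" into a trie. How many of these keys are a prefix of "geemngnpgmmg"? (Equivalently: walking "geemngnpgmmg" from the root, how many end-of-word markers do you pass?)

Walk "geemngnpgmmg" from the root; an end-of-word marker is hit whenever a stored word is a prefix of "geemngnpgmmg".
Prefixes of the query that are stored words: "geemngnpg"
Count: 1

1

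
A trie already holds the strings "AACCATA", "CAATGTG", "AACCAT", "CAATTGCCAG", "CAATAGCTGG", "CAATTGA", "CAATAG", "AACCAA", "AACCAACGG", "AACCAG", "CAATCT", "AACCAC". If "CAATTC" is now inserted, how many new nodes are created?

1

Walking "CAATTC" from the root, the first 5 characters ("CAATT") follow existing edges; "C" is the first miss.
Each of the 1 remaining characters creates one node.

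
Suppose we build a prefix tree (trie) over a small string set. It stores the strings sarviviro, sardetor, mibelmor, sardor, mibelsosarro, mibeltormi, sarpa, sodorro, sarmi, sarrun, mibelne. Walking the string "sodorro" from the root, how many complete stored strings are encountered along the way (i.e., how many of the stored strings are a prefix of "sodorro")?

Traverse "sodorro" character by character; count nodes along the way that are marked as word ends.
Prefixes of the query that are stored words: "sodorro"
Count: 1

1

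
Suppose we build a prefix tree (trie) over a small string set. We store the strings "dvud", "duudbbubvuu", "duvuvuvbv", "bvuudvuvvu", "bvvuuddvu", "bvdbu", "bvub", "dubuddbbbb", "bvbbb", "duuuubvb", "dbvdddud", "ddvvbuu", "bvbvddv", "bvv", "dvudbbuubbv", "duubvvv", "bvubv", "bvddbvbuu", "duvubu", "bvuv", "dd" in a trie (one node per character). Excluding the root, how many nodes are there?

Count nodes per top-level branch (shared prefixes stored once):
  'b'-branch (bvbbb, bvbvddv, bvdbu, bvddbvbuu, bvub, bvubv, bvuudvuvvu, bvuv, bvv, bvvuuddvu): 36 nodes
  'd'-branch (dbvdddud, dd, ddvvbuu, dubuddbbbb, duubvvv, duudbbubvuu, duuuubvb, duvubu, duvuvuvbv, dvud, dvudbbuubbv): 60 nodes
Sum: 96

96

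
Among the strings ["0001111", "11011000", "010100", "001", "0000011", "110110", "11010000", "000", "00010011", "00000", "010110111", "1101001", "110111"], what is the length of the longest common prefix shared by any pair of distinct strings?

6

The deepest shared node is where two words last agree before diverging.
e.g. "11010000" and "1101001" share the prefix "110100" of length 6; no pair shares a longer one.
Longest shared-prefix length: 6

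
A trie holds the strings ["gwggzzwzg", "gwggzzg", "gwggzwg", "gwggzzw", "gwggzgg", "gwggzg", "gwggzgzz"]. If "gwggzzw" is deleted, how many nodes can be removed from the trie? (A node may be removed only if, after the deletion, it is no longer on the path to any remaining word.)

Walk "gwggzzw" from the leaf back toward the root, removing each node that no remaining word uses.
Every node on "gwggzzw" is still needed (e.g. by "gwggzzwzg"), so nothing is freed.
Nodes removed: 0

0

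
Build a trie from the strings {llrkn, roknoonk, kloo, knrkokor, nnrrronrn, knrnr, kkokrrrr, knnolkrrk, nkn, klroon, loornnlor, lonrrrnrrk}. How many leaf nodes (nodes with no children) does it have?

12

Leaves are exactly the stored words that no other stored word extends.
Those words: "kkokrrrr", "kloo", "klroon", "knnolkrrk", "knrkokor", "knrnr", "llrkn", "lonrrrnrrk", "loornnlor", "nkn", "nnrrronrn", "roknoonk"
Leaf count: 12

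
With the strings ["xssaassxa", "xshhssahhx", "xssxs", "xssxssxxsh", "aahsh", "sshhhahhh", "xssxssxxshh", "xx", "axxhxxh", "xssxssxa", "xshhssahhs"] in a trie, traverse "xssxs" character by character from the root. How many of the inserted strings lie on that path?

1

Walk "xssxs" from the root; an end-of-word marker is hit whenever a stored word is a prefix of "xssxs".
Prefixes of the query that are stored words: "xssxs"
Count: 1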